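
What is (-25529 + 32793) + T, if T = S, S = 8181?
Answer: 15445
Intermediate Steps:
T = 8181
(-25529 + 32793) + T = (-25529 + 32793) + 8181 = 7264 + 8181 = 15445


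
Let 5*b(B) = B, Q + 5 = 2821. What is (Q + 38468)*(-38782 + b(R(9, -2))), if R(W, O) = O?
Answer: -8005463008/5 ≈ -1.6011e+9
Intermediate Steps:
Q = 2816 (Q = -5 + 2821 = 2816)
b(B) = B/5
(Q + 38468)*(-38782 + b(R(9, -2))) = (2816 + 38468)*(-38782 + (⅕)*(-2)) = 41284*(-38782 - ⅖) = 41284*(-193912/5) = -8005463008/5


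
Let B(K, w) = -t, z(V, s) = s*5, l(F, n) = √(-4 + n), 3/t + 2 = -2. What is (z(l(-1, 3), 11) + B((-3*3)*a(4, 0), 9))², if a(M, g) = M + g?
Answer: 49729/16 ≈ 3108.1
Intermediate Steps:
t = -¾ (t = 3/(-2 - 2) = 3/(-4) = 3*(-¼) = -¾ ≈ -0.75000)
z(V, s) = 5*s
B(K, w) = ¾ (B(K, w) = -1*(-¾) = ¾)
(z(l(-1, 3), 11) + B((-3*3)*a(4, 0), 9))² = (5*11 + ¾)² = (55 + ¾)² = (223/4)² = 49729/16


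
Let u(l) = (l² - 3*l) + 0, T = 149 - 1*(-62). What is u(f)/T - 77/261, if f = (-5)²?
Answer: 127303/55071 ≈ 2.3116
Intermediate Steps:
T = 211 (T = 149 + 62 = 211)
f = 25
u(l) = l² - 3*l
u(f)/T - 77/261 = (25*(-3 + 25))/211 - 77/261 = (25*22)*(1/211) - 77*1/261 = 550*(1/211) - 77/261 = 550/211 - 77/261 = 127303/55071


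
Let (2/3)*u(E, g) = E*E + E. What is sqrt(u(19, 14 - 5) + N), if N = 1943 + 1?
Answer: sqrt(2514) ≈ 50.140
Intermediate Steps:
N = 1944
u(E, g) = 3*E/2 + 3*E**2/2 (u(E, g) = 3*(E*E + E)/2 = 3*(E**2 + E)/2 = 3*(E + E**2)/2 = 3*E/2 + 3*E**2/2)
sqrt(u(19, 14 - 5) + N) = sqrt((3/2)*19*(1 + 19) + 1944) = sqrt((3/2)*19*20 + 1944) = sqrt(570 + 1944) = sqrt(2514)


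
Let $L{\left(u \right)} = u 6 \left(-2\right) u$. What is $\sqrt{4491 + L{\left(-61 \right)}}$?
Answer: $i \sqrt{40161} \approx 200.4 i$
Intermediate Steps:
$L{\left(u \right)} = - 12 u^{2}$ ($L{\left(u \right)} = 6 u \left(-2\right) u = - 12 u u = - 12 u^{2}$)
$\sqrt{4491 + L{\left(-61 \right)}} = \sqrt{4491 - 12 \left(-61\right)^{2}} = \sqrt{4491 - 44652} = \sqrt{-40161} = i \sqrt{40161}$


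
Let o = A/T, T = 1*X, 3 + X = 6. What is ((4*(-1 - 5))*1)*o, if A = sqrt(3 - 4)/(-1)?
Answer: 8*I ≈ 8.0*I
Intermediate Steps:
X = 3 (X = -3 + 6 = 3)
A = -I (A = sqrt(-1)*(-1) = I*(-1) = -I ≈ -1.0*I)
T = 3 (T = 1*3 = 3)
o = -I/3 ≈ -0.33333*I
((4*(-1 - 5))*1)*o = ((4*(-1 - 5))*1)*(-I/3) = ((4*(-6))*1)*(-I/3) = (-24*1)*(-I/3) = -(-8)*I = 8*I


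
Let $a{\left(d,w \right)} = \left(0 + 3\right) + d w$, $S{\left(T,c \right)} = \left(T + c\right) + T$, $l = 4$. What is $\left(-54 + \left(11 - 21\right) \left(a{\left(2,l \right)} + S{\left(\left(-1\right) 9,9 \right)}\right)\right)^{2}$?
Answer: $5476$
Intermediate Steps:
$S{\left(T,c \right)} = c + 2 T$
$a{\left(d,w \right)} = 3 + d w$
$\left(-54 + \left(11 - 21\right) \left(a{\left(2,l \right)} + S{\left(\left(-1\right) 9,9 \right)}\right)\right)^{2} = \left(-54 + \left(11 - 21\right) \left(\left(3 + 2 \cdot 4\right) + \left(9 + 2 \left(\left(-1\right) 9\right)\right)\right)\right)^{2} = \left(-54 - 10 \left(\left(3 + 8\right) + \left(9 + 2 \left(-9\right)\right)\right)\right)^{2} = \left(-54 - 10 \left(11 + \left(9 - 18\right)\right)\right)^{2} = \left(-54 - 10 \left(11 - 9\right)\right)^{2} = \left(-54 - 20\right)^{2} = \left(-74\right)^{2} = 5476$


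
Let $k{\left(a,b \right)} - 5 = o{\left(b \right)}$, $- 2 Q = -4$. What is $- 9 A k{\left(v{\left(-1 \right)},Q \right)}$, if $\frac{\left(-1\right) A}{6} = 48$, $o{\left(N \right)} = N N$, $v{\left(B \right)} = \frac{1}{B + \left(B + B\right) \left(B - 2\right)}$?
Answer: $23328$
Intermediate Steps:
$Q = 2$ ($Q = \left(- \frac{1}{2}\right) \left(-4\right) = 2$)
$v{\left(B \right)} = \frac{1}{B + 2 B \left(-2 + B\right)}$
$o{\left(N \right)} = N^{2}$
$k{\left(a,b \right)} = 5 + b^{2}$
$A = -288$ ($A = \left(-6\right) 48 = -288$)
$- 9 A k{\left(v{\left(-1 \right)},Q \right)} = \left(-9\right) \left(-288\right) \left(5 + 2^{2}\right) = 2592 \left(5 + 4\right) = 2592 \cdot 9 = 23328$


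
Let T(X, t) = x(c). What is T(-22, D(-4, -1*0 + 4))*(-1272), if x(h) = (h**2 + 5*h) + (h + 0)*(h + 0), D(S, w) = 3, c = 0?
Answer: 0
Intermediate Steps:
x(h) = 2*h**2 + 5*h (x(h) = (h**2 + 5*h) + h*h = (h**2 + 5*h) + h**2 = 2*h**2 + 5*h)
T(X, t) = 0 (T(X, t) = 0*(5 + 2*0) = 0*(5 + 0) = 0*5 = 0)
T(-22, D(-4, -1*0 + 4))*(-1272) = 0*(-1272) = 0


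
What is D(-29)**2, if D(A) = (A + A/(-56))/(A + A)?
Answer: 3025/12544 ≈ 0.24115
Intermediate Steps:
D(A) = 55/112 (D(A) = (A + A*(-1/56))/((2*A)) = (A - A/56)*(1/(2*A)) = (55*A/56)*(1/(2*A)) = 55/112)
D(-29)**2 = (55/112)**2 = 3025/12544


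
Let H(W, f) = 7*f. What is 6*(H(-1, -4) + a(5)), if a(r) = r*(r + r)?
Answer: 132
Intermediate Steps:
a(r) = 2*r² (a(r) = r*(2*r) = 2*r²)
6*(H(-1, -4) + a(5)) = 6*(7*(-4) + 2*5²) = 6*(-28 + 2*25) = 6*(-28 + 50) = 6*22 = 132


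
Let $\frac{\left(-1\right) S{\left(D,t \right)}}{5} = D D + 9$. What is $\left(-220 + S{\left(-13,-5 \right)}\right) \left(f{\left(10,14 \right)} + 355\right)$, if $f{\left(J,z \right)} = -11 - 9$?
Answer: $-371850$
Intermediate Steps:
$f{\left(J,z \right)} = -20$ ($f{\left(J,z \right)} = -11 - 9 = -20$)
$S{\left(D,t \right)} = -45 - 5 D^{2}$ ($S{\left(D,t \right)} = - 5 \left(D D + 9\right) = - 5 \left(D^{2} + 9\right) = - 5 \left(9 + D^{2}\right) = -45 - 5 D^{2}$)
$\left(-220 + S{\left(-13,-5 \right)}\right) \left(f{\left(10,14 \right)} + 355\right) = \left(-220 - \left(45 + 5 \left(-13\right)^{2}\right)\right) \left(-20 + 355\right) = \left(-220 - 890\right) 335 = \left(-1110\right) 335 = -371850$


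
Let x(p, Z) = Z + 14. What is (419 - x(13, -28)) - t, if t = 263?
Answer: 170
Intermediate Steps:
x(p, Z) = 14 + Z
(419 - x(13, -28)) - t = (419 - (14 - 28)) - 1*263 = (419 - 1*(-14)) - 263 = (419 + 14) - 263 = 433 - 263 = 170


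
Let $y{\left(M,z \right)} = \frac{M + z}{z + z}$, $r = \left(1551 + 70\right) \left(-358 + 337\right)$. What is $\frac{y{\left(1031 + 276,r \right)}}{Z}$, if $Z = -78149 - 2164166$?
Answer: $- \frac{16367}{76330644915} \approx -2.1442 \cdot 10^{-7}$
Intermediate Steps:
$r = -34041$ ($r = 1621 \left(-21\right) = -34041$)
$y{\left(M,z \right)} = \frac{M + z}{2 z}$
$Z = -2242315$ ($Z = -78149 - 2164166 = -2242315$)
$\frac{y{\left(1031 + 276,r \right)}}{Z} = \frac{\frac{1}{2} \frac{1}{-34041} \left(\left(1031 + 276\right) - 34041\right)}{-2242315} = \frac{1}{2} \left(- \frac{1}{34041}\right) \left(1307 - 34041\right) \left(- \frac{1}{2242315}\right) = \frac{1}{2} \left(- \frac{1}{34041}\right) \left(-32734\right) \left(- \frac{1}{2242315}\right) = \frac{16367}{34041} \left(- \frac{1}{2242315}\right) = - \frac{16367}{76330644915}$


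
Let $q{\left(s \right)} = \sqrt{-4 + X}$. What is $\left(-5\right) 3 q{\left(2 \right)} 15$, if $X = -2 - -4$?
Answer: $- 225 i \sqrt{2} \approx - 318.2 i$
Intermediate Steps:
$X = 2$ ($X = -2 + 4 = 2$)
$q{\left(s \right)} = i \sqrt{2}$ ($q{\left(s \right)} = \sqrt{-4 + 2} = \sqrt{-2} = i \sqrt{2}$)
$\left(-5\right) 3 q{\left(2 \right)} 15 = \left(-5\right) 3 i \sqrt{2} \cdot 15 = - 15 i \sqrt{2} \cdot 15 = - 225 i \sqrt{2}$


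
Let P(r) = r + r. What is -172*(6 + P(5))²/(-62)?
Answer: 22016/31 ≈ 710.19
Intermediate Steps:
P(r) = 2*r
-172*(6 + P(5))²/(-62) = -172*(6 + 2*5)²/(-62) = -172*(6 + 10)²*(-1)/62 = -172*16²*(-1)/62 = -44032*(-1)/62 = -172*(-128/31) = 22016/31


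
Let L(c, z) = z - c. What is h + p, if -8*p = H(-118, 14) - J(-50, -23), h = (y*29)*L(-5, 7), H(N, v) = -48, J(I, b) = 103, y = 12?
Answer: 33559/8 ≈ 4194.9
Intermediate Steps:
h = 4176 (h = (12*29)*(7 - 1*(-5)) = 348*(7 + 5) = 348*12 = 4176)
p = 151/8 (p = -(-48 - 1*103)/8 = -(-48 - 103)/8 = -⅛*(-151) = 151/8 ≈ 18.875)
h + p = 4176 + 151/8 = 33559/8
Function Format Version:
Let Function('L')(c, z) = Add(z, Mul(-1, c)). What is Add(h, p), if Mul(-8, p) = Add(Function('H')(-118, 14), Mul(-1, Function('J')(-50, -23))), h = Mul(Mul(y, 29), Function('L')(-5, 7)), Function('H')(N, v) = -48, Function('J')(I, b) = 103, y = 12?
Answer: Rational(33559, 8) ≈ 4194.9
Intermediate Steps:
h = 4176 (h = Mul(Mul(12, 29), Add(7, Mul(-1, -5))) = Mul(348, Add(7, 5)) = Mul(348, 12) = 4176)
p = Rational(151, 8) (p = Mul(Rational(-1, 8), Add(-48, Mul(-1, 103))) = Mul(Rational(-1, 8), Add(-48, -103)) = Mul(Rational(-1, 8), -151) = Rational(151, 8) ≈ 18.875)
Add(h, p) = Add(4176, Rational(151, 8)) = Rational(33559, 8)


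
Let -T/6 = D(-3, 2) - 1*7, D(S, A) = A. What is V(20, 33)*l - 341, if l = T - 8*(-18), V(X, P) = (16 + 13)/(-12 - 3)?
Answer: -3387/5 ≈ -677.40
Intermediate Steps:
T = 30 (T = -6*(2 - 1*7) = -6*(2 - 7) = -6*(-5) = 30)
V(X, P) = -29/15 (V(X, P) = 29/(-15) = 29*(-1/15) = -29/15)
l = 174 (l = 30 - 8*(-18) = 30 + 144 = 174)
V(20, 33)*l - 341 = -29/15*174 - 341 = -1682/5 - 341 = -3387/5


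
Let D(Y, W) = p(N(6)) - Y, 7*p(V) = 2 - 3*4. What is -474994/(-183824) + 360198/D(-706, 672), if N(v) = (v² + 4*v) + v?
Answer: 6469915701/12591944 ≈ 513.81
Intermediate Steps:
N(v) = v² + 5*v
p(V) = -10/7 (p(V) = (2 - 3*4)/7 = (2 - 12)/7 = (⅐)*(-10) = -10/7)
D(Y, W) = -10/7 - Y
-474994/(-183824) + 360198/D(-706, 672) = -474994/(-183824) + 360198/(-10/7 - 1*(-706)) = -474994*(-1/183824) + 360198/(-10/7 + 706) = 237497/91912 + 360198/(4932/7) = 237497/91912 + 360198*(7/4932) = 237497/91912 + 140077/274 = 6469915701/12591944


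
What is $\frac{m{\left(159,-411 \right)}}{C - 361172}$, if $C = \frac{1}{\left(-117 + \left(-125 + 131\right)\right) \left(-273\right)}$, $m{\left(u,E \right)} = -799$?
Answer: $\frac{24212097}{10944595115} \approx 0.0022122$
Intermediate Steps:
$C = \frac{1}{30303}$ ($C = \frac{1}{\left(-117 + 6\right) \left(-273\right)} = \frac{1}{\left(-111\right) \left(-273\right)} = \frac{1}{30303} \approx 3.3 \cdot 10^{-5}$)
$\frac{m{\left(159,-411 \right)}}{C - 361172} = - \frac{799}{\frac{1}{30303} - 361172} = - \frac{799}{- \frac{10944595115}{30303}} = \left(-799\right) \left(- \frac{30303}{10944595115}\right) = \frac{24212097}{10944595115}$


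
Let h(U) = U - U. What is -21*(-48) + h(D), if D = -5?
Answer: 1008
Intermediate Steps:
h(U) = 0
-21*(-48) + h(D) = -21*(-48) + 0 = 1008 + 0 = 1008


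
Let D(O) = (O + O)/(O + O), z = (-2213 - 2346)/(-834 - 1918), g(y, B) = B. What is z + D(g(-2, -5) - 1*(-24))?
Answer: 7311/2752 ≈ 2.6566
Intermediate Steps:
z = 4559/2752 (z = -4559/(-2752) = -4559*(-1/2752) = 4559/2752 ≈ 1.6566)
D(O) = 1 (D(O) = (2*O)/((2*O)) = (2*O)*(1/(2*O)) = 1)
z + D(g(-2, -5) - 1*(-24)) = 4559/2752 + 1 = 7311/2752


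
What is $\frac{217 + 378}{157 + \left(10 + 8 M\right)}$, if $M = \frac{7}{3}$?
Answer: $\frac{1785}{557} \approx 3.2047$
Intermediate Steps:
$M = \frac{7}{3}$ ($M = 7 \cdot \frac{1}{3} = \frac{7}{3} \approx 2.3333$)
$\frac{217 + 378}{157 + \left(10 + 8 M\right)} = \frac{217 + 378}{157 + \left(10 + 8 \cdot \frac{7}{3}\right)} = \frac{595}{157 + \left(10 + \frac{56}{3}\right)} = \frac{595}{157 + \frac{86}{3}} = \frac{595}{\frac{557}{3}} = 595 \cdot \frac{3}{557} = \frac{1785}{557}$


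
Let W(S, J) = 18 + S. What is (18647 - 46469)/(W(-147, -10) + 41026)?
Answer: -27822/40897 ≈ -0.68029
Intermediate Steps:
(18647 - 46469)/(W(-147, -10) + 41026) = (18647 - 46469)/((18 - 147) + 41026) = -27822/(-129 + 41026) = -27822/40897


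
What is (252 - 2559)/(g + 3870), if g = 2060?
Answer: -2307/5930 ≈ -0.38904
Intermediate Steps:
(252 - 2559)/(g + 3870) = (252 - 2559)/(2060 + 3870) = -2307/5930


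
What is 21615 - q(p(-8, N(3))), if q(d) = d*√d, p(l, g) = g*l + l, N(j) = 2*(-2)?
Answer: 21615 - 48*√6 ≈ 21497.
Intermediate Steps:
N(j) = -4
p(l, g) = l + g*l
q(d) = d^(3/2)
21615 - q(p(-8, N(3))) = 21615 - (-8*(1 - 4))^(3/2) = 21615 - (-8*(-3))^(3/2) = 21615 - 24^(3/2) = 21615 - 48*√6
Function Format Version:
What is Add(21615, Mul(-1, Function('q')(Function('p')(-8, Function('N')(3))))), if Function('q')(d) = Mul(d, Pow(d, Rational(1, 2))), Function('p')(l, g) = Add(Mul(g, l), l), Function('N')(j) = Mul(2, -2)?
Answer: Add(21615, Mul(-48, Pow(6, Rational(1, 2)))) ≈ 21497.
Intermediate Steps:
Function('N')(j) = -4
Function('p')(l, g) = Add(l, Mul(g, l))
Function('q')(d) = Pow(d, Rational(3, 2))
Add(21615, Mul(-1, Function('q')(Function('p')(-8, Function('N')(3))))) = Add(21615, Mul(-1, Pow(Mul(-8, Add(1, -4)), Rational(3, 2)))) = Add(21615, Mul(-1, Pow(Mul(-8, -3), Rational(3, 2)))) = Add(21615, Mul(-1, Pow(24, Rational(3, 2)))) = Add(21615, Mul(-1, Mul(48, Pow(6, Rational(1, 2))))) = Add(21615, Mul(-48, Pow(6, Rational(1, 2))))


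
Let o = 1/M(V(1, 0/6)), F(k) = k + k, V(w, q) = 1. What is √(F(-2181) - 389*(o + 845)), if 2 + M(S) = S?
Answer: I*√332678 ≈ 576.78*I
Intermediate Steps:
M(S) = -2 + S
F(k) = 2*k
o = -1 (o = 1/(-2 + 1) = 1/(-1) = -1)
√(F(-2181) - 389*(o + 845)) = √(2*(-2181) - 389*(-1 + 845)) = √(-4362 - 389*844) = √(-4362 - 328316) = √(-332678) = I*√332678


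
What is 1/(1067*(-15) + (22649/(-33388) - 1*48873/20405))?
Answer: -61934740/991455870479 ≈ -6.2468e-5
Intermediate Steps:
1/(1067*(-15) + (22649/(-33388) - 1*48873/20405)) = 1/(-16005 + (22649*(-1/33388) - 48873*1/20405)) = 1/(-16005 + (-22649/33388 - 4443/1855)) = 1/(-16005 - 190356779/61934740) = 1/(-991455870479/61934740) = -61934740/991455870479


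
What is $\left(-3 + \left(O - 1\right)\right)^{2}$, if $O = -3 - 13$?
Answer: $400$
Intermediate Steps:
$O = -16$ ($O = -3 - 13 = -16$)
$\left(-3 + \left(O - 1\right)\right)^{2} = \left(-3 - 17\right)^{2} = \left(-20\right)^{2} = 400$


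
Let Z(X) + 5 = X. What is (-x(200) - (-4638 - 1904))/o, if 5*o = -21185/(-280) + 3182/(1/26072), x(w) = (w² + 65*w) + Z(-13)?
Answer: -4334400/1548608687 ≈ -0.0027989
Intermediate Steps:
Z(X) = -5 + X
x(w) = -18 + w² + 65*w (x(w) = (w² + 65*w) + (-5 - 13) = (w² + 65*w) - 18 = -18 + w² + 65*w)
o = 4645826061/280 (o = (-21185/(-280) + 3182/(1/26072))/5 = (-21185*(-1/280) + 3182/(1/26072))/5 = (4237/56 + 3182*26072)/5 = (4237/56 + 82961104)/5 = (⅕)*(4645826061/56) = 4645826061/280 ≈ 1.6592e+7)
(-x(200) - (-4638 - 1904))/o = (-(-18 + 200² + 65*200) - (-4638 - 1904))/(4645826061/280) = (-(-18 + 40000 + 13000) - 1*(-6542))*(280/4645826061) = (-1*52982 + 6542)*(280/4645826061) = (-52982 + 6542)*(280/4645826061) = -46440*280/4645826061 = -4334400/1548608687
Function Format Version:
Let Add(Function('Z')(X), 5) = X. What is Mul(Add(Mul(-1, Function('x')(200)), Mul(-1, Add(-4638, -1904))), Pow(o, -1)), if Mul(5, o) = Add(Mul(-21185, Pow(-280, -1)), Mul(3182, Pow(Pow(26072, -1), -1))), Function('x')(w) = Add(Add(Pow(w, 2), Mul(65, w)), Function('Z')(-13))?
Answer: Rational(-4334400, 1548608687) ≈ -0.0027989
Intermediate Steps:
Function('Z')(X) = Add(-5, X)
Function('x')(w) = Add(-18, Pow(w, 2), Mul(65, w)) (Function('x')(w) = Add(Add(Pow(w, 2), Mul(65, w)), Add(-5, -13)) = Add(Add(Pow(w, 2), Mul(65, w)), -18) = Add(-18, Pow(w, 2), Mul(65, w)))
o = Rational(4645826061, 280) (o = Mul(Rational(1, 5), Add(Mul(-21185, Pow(-280, -1)), Mul(3182, Pow(Pow(26072, -1), -1)))) = Mul(Rational(1, 5), Add(Mul(-21185, Rational(-1, 280)), Mul(3182, Pow(Rational(1, 26072), -1)))) = Mul(Rational(1, 5), Add(Rational(4237, 56), Mul(3182, 26072))) = Mul(Rational(1, 5), Add(Rational(4237, 56), 82961104)) = Mul(Rational(1, 5), Rational(4645826061, 56)) = Rational(4645826061, 280) ≈ 1.6592e+7)
Mul(Add(Mul(-1, Function('x')(200)), Mul(-1, Add(-4638, -1904))), Pow(o, -1)) = Mul(Add(Mul(-1, Add(-18, Pow(200, 2), Mul(65, 200))), Mul(-1, Add(-4638, -1904))), Pow(Rational(4645826061, 280), -1)) = Mul(Add(Mul(-1, Add(-18, 40000, 13000)), Mul(-1, -6542)), Rational(280, 4645826061)) = Mul(Add(Mul(-1, 52982), 6542), Rational(280, 4645826061)) = Mul(Add(-52982, 6542), Rational(280, 4645826061)) = Mul(-46440, Rational(280, 4645826061)) = Rational(-4334400, 1548608687)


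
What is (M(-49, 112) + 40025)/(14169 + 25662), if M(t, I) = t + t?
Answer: 13309/13277 ≈ 1.0024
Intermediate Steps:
M(t, I) = 2*t
(M(-49, 112) + 40025)/(14169 + 25662) = (2*(-49) + 40025)/(14169 + 25662) = (-98 + 40025)/39831 = 39927*(1/39831) = 13309/13277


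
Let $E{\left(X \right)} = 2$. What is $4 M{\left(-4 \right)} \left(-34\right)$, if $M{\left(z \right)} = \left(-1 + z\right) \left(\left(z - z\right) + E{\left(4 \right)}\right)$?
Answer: $1360$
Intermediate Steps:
$M{\left(z \right)} = -2 + 2 z$ ($M{\left(z \right)} = \left(-1 + z\right) \left(\left(z - z\right) + 2\right) = \left(-1 + z\right) \left(0 + 2\right) = \left(-1 + z\right) 2 = -2 + 2 z$)
$4 M{\left(-4 \right)} \left(-34\right) = 4 \left(-2 + 2 \left(-4\right)\right) \left(-34\right) = 4 \left(-2 - 8\right) \left(-34\right) = 4 \left(-10\right) \left(-34\right) = \left(-40\right) \left(-34\right) = 1360$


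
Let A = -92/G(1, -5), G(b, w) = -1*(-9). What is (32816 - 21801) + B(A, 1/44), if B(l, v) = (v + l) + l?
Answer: 4353853/396 ≈ 10995.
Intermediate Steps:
G(b, w) = 9
A = -92/9 ≈ -10.222
B(l, v) = v + 2*l (B(l, v) = (l + v) + l = v + 2*l)
(32816 - 21801) + B(A, 1/44) = (32816 - 21801) + (1/44 + 2*(-92/9)) = 11015 + (1/44 - 184/9) = 11015 - 8087/396 = 4353853/396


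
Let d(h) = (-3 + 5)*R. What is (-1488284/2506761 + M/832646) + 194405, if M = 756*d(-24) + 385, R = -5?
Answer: 405769513634274791/2087244519606 ≈ 1.9440e+5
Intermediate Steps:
d(h) = -10 (d(h) = (-3 + 5)*(-5) = 2*(-5) = -10)
M = -7175 (M = 756*(-10) + 385 = -7560 + 385 = -7175)
(-1488284/2506761 + M/832646) + 194405 = (-1488284/2506761 - 7175/832646) + 194405 = -1257199729639/2087244519606 + 194405 = 405769513634274791/2087244519606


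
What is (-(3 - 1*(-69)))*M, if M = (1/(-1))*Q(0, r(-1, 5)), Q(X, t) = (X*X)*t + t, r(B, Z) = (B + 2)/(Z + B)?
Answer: 18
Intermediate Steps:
r(B, Z) = (2 + B)/(B + Z)
Q(X, t) = t + t*X**2 (Q(X, t) = X**2*t + t = t*X**2 + t = t + t*X**2)
M = -1/4 (M = (1/(-1))*(((2 - 1)/(-1 + 5))*(1 + 0**2)) = (1*(-1))*((1/4)*(1 + 0)) = -(1/4)*1 = -1/4 ≈ -0.25000)
(-(3 - 1*(-69)))*M = -(3 - 1*(-69))*(-1/4) = -(3 + 69)*(-1/4) = -1*72*(-1/4) = -72*(-1/4) = 18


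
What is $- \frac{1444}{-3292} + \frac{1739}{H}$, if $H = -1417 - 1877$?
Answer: $- \frac{242063}{2710962} \approx -0.08929$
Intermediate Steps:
$H = -3294$
$- \frac{1444}{-3292} + \frac{1739}{H} = - \frac{1444}{-3292} + \frac{1739}{-3294} = \left(-1444\right) \left(- \frac{1}{3292}\right) + 1739 \left(- \frac{1}{3294}\right) = \frac{361}{823} - \frac{1739}{3294} = - \frac{242063}{2710962}$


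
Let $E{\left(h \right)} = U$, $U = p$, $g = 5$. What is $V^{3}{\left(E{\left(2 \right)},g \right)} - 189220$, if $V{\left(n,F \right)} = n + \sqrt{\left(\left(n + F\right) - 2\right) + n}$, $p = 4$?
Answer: $-189024 + 59 \sqrt{11} \approx -1.8883 \cdot 10^{5}$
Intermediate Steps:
$U = 4$
$E{\left(h \right)} = 4$
$V{\left(n,F \right)} = n + \sqrt{-2 + F + 2 n}$ ($V{\left(n,F \right)} = n + \sqrt{\left(\left(F + n\right) - 2\right) + n} = n + \sqrt{\left(-2 + F + n\right) + n} = n + \sqrt{-2 + F + 2 n}$)
$V^{3}{\left(E{\left(2 \right)},g \right)} - 189220 = \left(4 + \sqrt{-2 + 5 + 2 \cdot 4}\right)^{3} - 189220 = \left(4 + \sqrt{-2 + 5 + 8}\right)^{3} - 189220 = \left(4 + \sqrt{11}\right)^{3} - 189220 = -189220 + \left(4 + \sqrt{11}\right)^{3}$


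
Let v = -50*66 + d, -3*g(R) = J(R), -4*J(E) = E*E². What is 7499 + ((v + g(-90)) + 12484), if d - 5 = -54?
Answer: -44116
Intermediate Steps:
d = -49 (d = 5 - 54 = -49)
J(E) = -E³/4 (J(E) = -E*E²/4 = -E³/4)
g(R) = R³/12 (g(R) = -(-1)*R³/12 = R³/12)
v = -3349 (v = -50*66 - 49 = -3300 - 49 = -3349)
7499 + ((v + g(-90)) + 12484) = 7499 + ((-3349 + (1/12)*(-90)³) + 12484) = 7499 + ((-3349 + (1/12)*(-729000)) + 12484) = 7499 + ((-3349 - 60750) + 12484) = 7499 + (-64099 + 12484) = 7499 - 51615 = -44116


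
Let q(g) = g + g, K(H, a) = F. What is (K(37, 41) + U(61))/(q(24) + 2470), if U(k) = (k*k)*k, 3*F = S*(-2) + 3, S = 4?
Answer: 340469/3777 ≈ 90.143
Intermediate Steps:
F = -5/3 (F = (4*(-2) + 3)/3 = (-8 + 3)/3 = (⅓)*(-5) = -5/3 ≈ -1.6667)
K(H, a) = -5/3
U(k) = k³ (U(k) = k²*k = k³)
q(g) = 2*g
(K(37, 41) + U(61))/(q(24) + 2470) = (-5/3 + 61³)/(2*24 + 2470) = (-5/3 + 226981)/(48 + 2470) = (680938/3)/2518 = (680938/3)*(1/2518) = 340469/3777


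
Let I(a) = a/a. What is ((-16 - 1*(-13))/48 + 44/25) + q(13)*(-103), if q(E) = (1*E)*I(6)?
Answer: -534921/400 ≈ -1337.3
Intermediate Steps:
I(a) = 1
q(E) = E (q(E) = (1*E)*1 = E*1 = E)
((-16 - 1*(-13))/48 + 44/25) + q(13)*(-103) = ((-16 - 1*(-13))/48 + 44/25) + 13*(-103) = ((-16 + 13)*(1/48) + 44*(1/25)) - 1339 = (-3*1/48 + 44/25) - 1339 = (-1/16 + 44/25) - 1339 = 679/400 - 1339 = -534921/400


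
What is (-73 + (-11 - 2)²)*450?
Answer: 43200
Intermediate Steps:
(-73 + (-11 - 2)²)*450 = (-73 + (-13)²)*450 = (-73 + 169)*450 = 96*450 = 43200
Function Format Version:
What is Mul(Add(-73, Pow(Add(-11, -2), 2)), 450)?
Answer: 43200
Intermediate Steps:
Mul(Add(-73, Pow(Add(-11, -2), 2)), 450) = Mul(Add(-73, Pow(-13, 2)), 450) = Mul(Add(-73, 169), 450) = Mul(96, 450) = 43200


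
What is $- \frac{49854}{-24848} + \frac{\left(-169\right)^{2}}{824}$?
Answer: $\frac{23461357}{639836} \approx 36.668$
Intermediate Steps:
$- \frac{49854}{-24848} + \frac{\left(-169\right)^{2}}{824} = \left(-49854\right) \left(- \frac{1}{24848}\right) + 28561 \cdot \frac{1}{824} = \frac{24927}{12424} + \frac{28561}{824} = \frac{23461357}{639836}$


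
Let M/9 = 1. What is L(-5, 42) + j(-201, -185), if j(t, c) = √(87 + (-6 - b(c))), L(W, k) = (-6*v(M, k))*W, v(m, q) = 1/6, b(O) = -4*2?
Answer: 5 + √89 ≈ 14.434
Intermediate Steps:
M = 9 (M = 9*1 = 9)
b(O) = -8
v(m, q) = ⅙
L(W, k) = -W (L(W, k) = (-6*⅙)*W = -W)
j(t, c) = √89 (j(t, c) = √(87 + (-6 - 1*(-8))) = √(87 + (-6 + 8)) = √(87 + 2) = √89)
L(-5, 42) + j(-201, -185) = -1*(-5) + √89 = 5 + √89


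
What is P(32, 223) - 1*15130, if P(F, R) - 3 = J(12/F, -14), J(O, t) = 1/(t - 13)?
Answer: -408430/27 ≈ -15127.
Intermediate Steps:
J(O, t) = 1/(-13 + t)
P(F, R) = 80/27 (P(F, R) = 3 + 1/(-13 - 14) = 3 + 1/(-27) = 3 - 1/27 = 80/27)
P(32, 223) - 1*15130 = 80/27 - 1*15130 = 80/27 - 15130 = -408430/27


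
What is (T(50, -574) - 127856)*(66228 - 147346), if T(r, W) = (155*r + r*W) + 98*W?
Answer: 16633894844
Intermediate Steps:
T(r, W) = 98*W + 155*r + W*r (T(r, W) = (155*r + W*r) + 98*W = 98*W + 155*r + W*r)
(T(50, -574) - 127856)*(66228 - 147346) = ((98*(-574) + 155*50 - 574*50) - 127856)*(66228 - 147346) = ((-56252 + 7750 - 28700) - 127856)*(-81118) = (-77202 - 127856)*(-81118) = -205058*(-81118) = 16633894844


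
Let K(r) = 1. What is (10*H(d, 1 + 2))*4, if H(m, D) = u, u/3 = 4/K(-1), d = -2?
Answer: 480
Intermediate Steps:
u = 12 (u = 3*(4/1) = 3*(4*1) = 3*4 = 12)
H(m, D) = 12
(10*H(d, 1 + 2))*4 = (10*12)*4 = 120*4 = 480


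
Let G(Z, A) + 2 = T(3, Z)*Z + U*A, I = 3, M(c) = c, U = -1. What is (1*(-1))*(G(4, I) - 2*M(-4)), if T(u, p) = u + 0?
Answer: -15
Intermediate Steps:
T(u, p) = u
G(Z, A) = -2 - A + 3*Z (G(Z, A) = -2 + (3*Z - A) = -2 + (-A + 3*Z) = -2 - A + 3*Z)
(1*(-1))*(G(4, I) - 2*M(-4)) = (1*(-1))*((-2 - 1*3 + 3*4) - 2*(-4)) = -((-2 - 3 + 12) + 8) = -(7 + 8) = -1*15 = -15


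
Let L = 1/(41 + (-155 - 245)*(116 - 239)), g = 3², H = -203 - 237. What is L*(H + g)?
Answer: -431/49241 ≈ -0.0087529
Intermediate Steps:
H = -440
g = 9
L = 1/49241 (L = 1/(41 - 400*(-123)) = 1/(41 + 49200) = 1/49241 ≈ 2.0308e-5)
L*(H + g) = (-440 + 9)/49241 = (1/49241)*(-431) = -431/49241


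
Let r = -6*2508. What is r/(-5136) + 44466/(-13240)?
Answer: -303561/708340 ≈ -0.42855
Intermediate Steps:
r = -15048
r/(-5136) + 44466/(-13240) = -15048/(-5136) + 44466/(-13240) = -15048*(-1/5136) + 44466*(-1/13240) = 627/214 - 22233/6620 = -303561/708340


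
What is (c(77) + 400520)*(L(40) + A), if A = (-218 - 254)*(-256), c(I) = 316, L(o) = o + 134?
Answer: 48503561016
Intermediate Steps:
L(o) = 134 + o
A = 120832 (A = -472*(-256) = 120832)
(c(77) + 400520)*(L(40) + A) = (316 + 400520)*((134 + 40) + 120832) = 400836*(174 + 120832) = 400836*121006 = 48503561016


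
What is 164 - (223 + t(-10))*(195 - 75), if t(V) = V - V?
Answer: -26596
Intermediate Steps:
t(V) = 0
164 - (223 + t(-10))*(195 - 75) = 164 - (223 + 0)*(195 - 75) = 164 - 223*120 = 164 - 1*26760 = 164 - 26760 = -26596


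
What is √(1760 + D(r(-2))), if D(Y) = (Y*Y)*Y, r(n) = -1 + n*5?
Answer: √429 ≈ 20.712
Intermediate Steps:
r(n) = -1 + 5*n
D(Y) = Y³ (D(Y) = Y²*Y = Y³)
√(1760 + D(r(-2))) = √(1760 + (-1 + 5*(-2))³) = √(1760 + (-1 - 10)³) = √(1760 + (-11)³) = √(1760 - 1331) = √429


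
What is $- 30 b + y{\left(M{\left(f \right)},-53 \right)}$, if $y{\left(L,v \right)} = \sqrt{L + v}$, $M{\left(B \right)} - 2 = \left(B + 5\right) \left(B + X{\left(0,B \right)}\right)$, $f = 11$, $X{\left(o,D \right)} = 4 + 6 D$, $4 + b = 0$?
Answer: $120 + \sqrt{1245} \approx 155.28$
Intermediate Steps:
$b = -4$ ($b = -4 + 0 = -4$)
$M{\left(B \right)} = 2 + \left(4 + 7 B\right) \left(5 + B\right)$ ($M{\left(B \right)} = 2 + \left(B + 5\right) \left(B + \left(4 + 6 B\right)\right) = 2 + \left(5 + B\right) \left(4 + 7 B\right) = 2 + \left(4 + 7 B\right) \left(5 + B\right)$)
$- 30 b + y{\left(M{\left(f \right)},-53 \right)} = \left(-30\right) \left(-4\right) + \sqrt{\left(22 + 7 \cdot 11^{2} + 39 \cdot 11\right) - 53} = 120 + \sqrt{\left(22 + 7 \cdot 121 + 429\right) - 53} = 120 + \sqrt{\left(22 + 847 + 429\right) - 53} = 120 + \sqrt{1298 - 53} = 120 + \sqrt{1245}$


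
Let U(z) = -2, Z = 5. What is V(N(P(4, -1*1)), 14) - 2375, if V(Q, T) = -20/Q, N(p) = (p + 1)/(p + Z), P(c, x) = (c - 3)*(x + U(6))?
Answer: -2355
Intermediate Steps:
P(c, x) = (-3 + c)*(-2 + x) (P(c, x) = (c - 3)*(x - 2) = (-3 + c)*(-2 + x))
N(p) = (1 + p)/(5 + p) (N(p) = (p + 1)/(p + 5) = (1 + p)/(5 + p))
V(N(P(4, -1*1)), 14) - 2375 = -20*(5 + (6 - (-3) - 2*4 + 4*(-1*1)))/(1 + (6 - (-3) - 2*4 + 4*(-1*1))) - 2375 = -20*(5 + (6 - 3*(-1) - 8 + 4*(-1)))/(1 + (6 - 3*(-1) - 8 + 4*(-1))) - 2375 = -20*(5 + (6 + 3 - 8 - 4))/(1 + (6 + 3 - 8 - 4)) - 2375 = -20*(5 - 3)/(1 - 3) - 2375 = -20/(-2/2) - 2375 = -20/((½)*(-2)) - 2375 = -20/(-1) - 2375 = -20*(-1) - 2375 = 20 - 2375 = -2355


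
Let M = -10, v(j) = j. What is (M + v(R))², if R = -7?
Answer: 289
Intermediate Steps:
(M + v(R))² = (-10 - 7)² = (-17)² = 289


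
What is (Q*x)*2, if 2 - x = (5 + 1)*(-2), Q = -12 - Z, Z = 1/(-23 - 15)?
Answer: -6370/19 ≈ -335.26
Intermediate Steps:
Z = -1/38 (Z = 1/(-38) = -1/38 ≈ -0.026316)
Q = -455/38 (Q = -12 - 1*(-1/38) = -12 + 1/38 = -455/38 ≈ -11.974)
x = 14 (x = 2 - (5 + 1)*(-2) = 2 - 6*(-2) = 2 - 1*(-12) = 2 + 12 = 14)
(Q*x)*2 = -455/38*14*2 = -3185/19*2 = -6370/19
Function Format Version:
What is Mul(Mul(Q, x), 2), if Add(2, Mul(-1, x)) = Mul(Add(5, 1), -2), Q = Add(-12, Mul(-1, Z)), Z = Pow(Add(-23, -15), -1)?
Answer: Rational(-6370, 19) ≈ -335.26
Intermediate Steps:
Z = Rational(-1, 38) (Z = Pow(-38, -1) = Rational(-1, 38) ≈ -0.026316)
Q = Rational(-455, 38) (Q = Add(-12, Mul(-1, Rational(-1, 38))) = Add(-12, Rational(1, 38)) = Rational(-455, 38) ≈ -11.974)
x = 14 (x = Add(2, Mul(-1, Mul(Add(5, 1), -2))) = Add(2, Mul(-1, Mul(6, -2))) = Add(2, Mul(-1, -12)) = Add(2, 12) = 14)
Mul(Mul(Q, x), 2) = Mul(Mul(Rational(-455, 38), 14), 2) = Mul(Rational(-3185, 19), 2) = Rational(-6370, 19)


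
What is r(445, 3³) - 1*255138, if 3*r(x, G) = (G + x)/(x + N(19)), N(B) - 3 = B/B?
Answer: -343670414/1347 ≈ -2.5514e+5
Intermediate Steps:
N(B) = 4 (N(B) = 3 + B/B = 3 + 1 = 4)
r(x, G) = (G + x)/(3*(4 + x)) (r(x, G) = ((G + x)/(x + 4))/3 = ((G + x)/(4 + x))/3 = (G + x)/(3*(4 + x)))
r(445, 3³) - 1*255138 = (3³ + 445)/(3*(4 + 445)) - 1*255138 = (⅓)*(27 + 445)/449 - 255138 = (⅓)*(1/449)*472 - 255138 = 472/1347 - 255138 = -343670414/1347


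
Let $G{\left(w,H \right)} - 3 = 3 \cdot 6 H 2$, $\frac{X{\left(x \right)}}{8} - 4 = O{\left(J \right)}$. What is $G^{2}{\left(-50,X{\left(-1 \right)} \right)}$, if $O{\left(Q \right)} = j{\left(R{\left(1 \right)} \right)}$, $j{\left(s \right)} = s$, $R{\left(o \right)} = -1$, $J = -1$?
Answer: $751689$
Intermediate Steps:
$O{\left(Q \right)} = -1$
$X{\left(x \right)} = 24$ ($X{\left(x \right)} = 32 + 8 \left(-1\right) = 32 - 8 = 24$)
$G{\left(w,H \right)} = 3 + 36 H$ ($G{\left(w,H \right)} = 3 + 3 \cdot 6 H 2 = 3 + 18 H 2 = 3 + 36 H$)
$G^{2}{\left(-50,X{\left(-1 \right)} \right)} = \left(3 + 36 \cdot 24\right)^{2} = \left(3 + 864\right)^{2} = 867^{2} = 751689$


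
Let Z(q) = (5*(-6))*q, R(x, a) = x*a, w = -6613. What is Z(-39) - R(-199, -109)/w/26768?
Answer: 207109658971/177016784 ≈ 1170.0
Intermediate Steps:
R(x, a) = a*x
Z(q) = -30*q
Z(-39) - R(-199, -109)/w/26768 = -30*(-39) - -109*(-199)/(-6613)/26768 = 1170 - 21691*(-1/6613)/26768 = 1170 - (-21691)/(6613*26768) = 1170 - 1*(-21691/177016784) = 1170 + 21691/177016784 = 207109658971/177016784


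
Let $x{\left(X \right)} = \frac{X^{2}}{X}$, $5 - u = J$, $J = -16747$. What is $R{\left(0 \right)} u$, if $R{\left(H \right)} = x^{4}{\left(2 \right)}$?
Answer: $268032$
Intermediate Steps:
$u = 16752$ ($u = 5 - -16747 = 5 + 16747 = 16752$)
$x{\left(X \right)} = X$
$R{\left(H \right)} = 16$ ($R{\left(H \right)} = 2^{4} = 16$)
$R{\left(0 \right)} u = 16 \cdot 16752 = 268032$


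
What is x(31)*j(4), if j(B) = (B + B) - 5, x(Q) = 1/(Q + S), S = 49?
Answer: 3/80 ≈ 0.037500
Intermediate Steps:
x(Q) = 1/(49 + Q) (x(Q) = 1/(Q + 49) = 1/(49 + Q))
j(B) = -5 + 2*B (j(B) = 2*B - 5 = -5 + 2*B)
x(31)*j(4) = (-5 + 2*4)/(49 + 31) = (-5 + 8)/80 = (1/80)*3 = 3/80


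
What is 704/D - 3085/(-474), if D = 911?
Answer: 3144131/431814 ≈ 7.2812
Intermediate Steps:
704/D - 3085/(-474) = 704/911 - 3085/(-474) = 704*(1/911) - 3085*(-1/474) = 704/911 + 3085/474 = 3144131/431814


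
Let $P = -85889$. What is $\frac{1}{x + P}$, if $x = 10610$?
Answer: $- \frac{1}{75279} \approx -1.3284 \cdot 10^{-5}$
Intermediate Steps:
$\frac{1}{x + P} = \frac{1}{10610 - 85889} = \frac{1}{-75279} = - \frac{1}{75279}$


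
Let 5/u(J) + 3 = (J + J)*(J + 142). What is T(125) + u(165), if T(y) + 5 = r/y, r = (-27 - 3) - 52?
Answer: -71623424/12663375 ≈ -5.6560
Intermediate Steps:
r = -82 (r = -30 - 52 = -82)
T(y) = -5 - 82/y
u(J) = 5/(-3 + 2*J*(142 + J)) (u(J) = 5/(-3 + (J + J)*(J + 142)) = 5/(-3 + (2*J)*(142 + J)) = 5/(-3 + 2*J*(142 + J)))
T(125) + u(165) = (-5 - 82/125) + 5/(-3 + 2*165**2 + 284*165) = (-5 - 82*1/125) + 5/(-3 + 2*27225 + 46860) = (-5 - 82/125) + 5/(-3 + 54450 + 46860) = -707/125 + 5/101307 = -71623424/12663375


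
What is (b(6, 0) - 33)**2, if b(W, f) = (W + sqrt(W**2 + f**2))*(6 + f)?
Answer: 1521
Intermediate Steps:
b(W, f) = (6 + f)*(W + sqrt(W**2 + f**2))
(b(6, 0) - 33)**2 = ((6*6 + 6*sqrt(6**2 + 0**2) + 6*0 + 0*sqrt(6**2 + 0**2)) - 33)**2 = ((36 + 6*sqrt(36 + 0) + 0 + 0*sqrt(36 + 0)) - 33)**2 = ((36 + 6*sqrt(36) + 0 + 0*sqrt(36)) - 33)**2 = ((36 + 6*6 + 0 + 0*6) - 33)**2 = ((36 + 36 + 0 + 0) - 33)**2 = (72 - 33)**2 = 39**2 = 1521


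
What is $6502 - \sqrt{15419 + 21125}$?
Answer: $6502 - 8 \sqrt{571} \approx 6310.8$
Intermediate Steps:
$6502 - \sqrt{15419 + 21125} = 6502 - \sqrt{36544} = 6502 - 8 \sqrt{571}$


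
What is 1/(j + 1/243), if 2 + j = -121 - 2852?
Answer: -243/722924 ≈ -0.00033613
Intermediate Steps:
j = -2975 (j = -2 + (-121 - 2852) = -2 - 2973 = -2975)
1/(j + 1/243) = 1/(-2975 + 1/243) = 1/(-722924/243) = -243/722924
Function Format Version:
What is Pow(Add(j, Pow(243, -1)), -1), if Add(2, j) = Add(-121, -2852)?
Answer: Rational(-243, 722924) ≈ -0.00033613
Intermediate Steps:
j = -2975 (j = Add(-2, Add(-121, -2852)) = Add(-2, -2973) = -2975)
Pow(Add(j, Pow(243, -1)), -1) = Pow(Add(-2975, Pow(243, -1)), -1) = Pow(Add(-2975, Rational(1, 243)), -1) = Pow(Rational(-722924, 243), -1) = Rational(-243, 722924)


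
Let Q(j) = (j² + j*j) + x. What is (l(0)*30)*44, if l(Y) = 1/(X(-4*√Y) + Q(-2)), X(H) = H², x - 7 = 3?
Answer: 220/3 ≈ 73.333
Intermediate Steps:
x = 10 (x = 7 + 3 = 10)
Q(j) = 10 + 2*j² (Q(j) = (j² + j*j) + 10 = (j² + j²) + 10 = 2*j² + 10 = 10 + 2*j²)
l(Y) = 1/(18 + 16*Y) (l(Y) = 1/((-4*√Y)² + (10 + 2*(-2)²)) = 1/(16*Y + (10 + 2*4)) = 1/(16*Y + (10 + 8)) = 1/(16*Y + 18) = 1/(18 + 16*Y))
(l(0)*30)*44 = ((1/(2*(9 + 8*0)))*30)*44 = ((1/(2*(9 + 0)))*30)*44 = (((½)/9)*30)*44 = (((½)*(⅑))*30)*44 = ((1/18)*30)*44 = (5/3)*44 = 220/3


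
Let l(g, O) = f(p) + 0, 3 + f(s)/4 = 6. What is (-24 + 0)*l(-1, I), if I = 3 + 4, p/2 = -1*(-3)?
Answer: -288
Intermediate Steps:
p = 6 (p = 2*(-1*(-3)) = 2*3 = 6)
f(s) = 12 (f(s) = -12 + 4*6 = -12 + 24 = 12)
I = 7
l(g, O) = 12 (l(g, O) = 12 + 0 = 12)
(-24 + 0)*l(-1, I) = (-24 + 0)*12 = -24*12 = -288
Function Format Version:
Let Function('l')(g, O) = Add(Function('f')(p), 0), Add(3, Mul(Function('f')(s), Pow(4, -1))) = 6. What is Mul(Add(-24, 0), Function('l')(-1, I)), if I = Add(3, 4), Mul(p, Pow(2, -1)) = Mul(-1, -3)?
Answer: -288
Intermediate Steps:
p = 6 (p = Mul(2, Mul(-1, -3)) = Mul(2, 3) = 6)
Function('f')(s) = 12 (Function('f')(s) = Add(-12, Mul(4, 6)) = Add(-12, 24) = 12)
I = 7
Function('l')(g, O) = 12 (Function('l')(g, O) = Add(12, 0) = 12)
Mul(Add(-24, 0), Function('l')(-1, I)) = Mul(Add(-24, 0), 12) = Mul(-24, 12) = -288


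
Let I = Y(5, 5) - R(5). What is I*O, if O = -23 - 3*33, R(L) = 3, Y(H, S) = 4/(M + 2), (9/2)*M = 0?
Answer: 122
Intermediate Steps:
M = 0 (M = (2/9)*0 = 0)
Y(H, S) = 2 (Y(H, S) = 4/(0 + 2) = 4/2 = 4*(½) = 2)
O = -122 (O = -23 - 99 = -122)
I = -1 (I = 2 - 1*3 = 2 - 3 = -1)
I*O = -1*(-122) = 122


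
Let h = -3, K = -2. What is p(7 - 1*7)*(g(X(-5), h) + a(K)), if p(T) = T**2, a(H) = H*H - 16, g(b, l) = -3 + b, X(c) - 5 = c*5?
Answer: 0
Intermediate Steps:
X(c) = 5 + 5*c (X(c) = 5 + c*5 = 5 + 5*c)
a(H) = -16 + H**2 (a(H) = H**2 - 16 = -16 + H**2)
p(7 - 1*7)*(g(X(-5), h) + a(K)) = (7 - 1*7)**2*((-3 + (5 + 5*(-5))) + (-16 + (-2)**2)) = (7 - 7)**2*((-3 + (5 - 25)) + (-16 + 4)) = 0**2*((-3 - 20) - 12) = 0*(-23 - 12) = 0*(-35) = 0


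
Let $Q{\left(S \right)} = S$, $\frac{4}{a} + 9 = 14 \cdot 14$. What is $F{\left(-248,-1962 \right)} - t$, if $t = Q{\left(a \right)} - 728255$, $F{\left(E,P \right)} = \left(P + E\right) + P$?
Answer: $\frac{135403517}{187} \approx 7.2408 \cdot 10^{5}$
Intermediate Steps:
$a = \frac{4}{187}$ ($a = \frac{4}{-9 + 14 \cdot 14} = \frac{4}{-9 + 196} = \frac{4}{187} \approx 0.02139$)
$F{\left(E,P \right)} = E + 2 P$ ($F{\left(E,P \right)} = \left(E + P\right) + P = E + 2 P$)
$t = - \frac{136183681}{187}$ ($t = \frac{4}{187} - 728255 = - \frac{136183681}{187} \approx -7.2826 \cdot 10^{5}$)
$F{\left(-248,-1962 \right)} - t = \left(-248 + 2 \left(-1962\right)\right) - - \frac{136183681}{187} = \left(-248 - 3924\right) + \frac{136183681}{187} = -4172 + \frac{136183681}{187} = \frac{135403517}{187}$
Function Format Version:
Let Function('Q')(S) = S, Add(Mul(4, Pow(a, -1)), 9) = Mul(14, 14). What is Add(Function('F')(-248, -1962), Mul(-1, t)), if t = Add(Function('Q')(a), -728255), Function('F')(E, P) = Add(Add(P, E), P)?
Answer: Rational(135403517, 187) ≈ 7.2408e+5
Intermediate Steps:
a = Rational(4, 187) (a = Mul(4, Pow(Add(-9, Mul(14, 14)), -1)) = Mul(4, Pow(Add(-9, 196), -1)) = Mul(4, Pow(187, -1)) = Mul(4, Rational(1, 187)) = Rational(4, 187) ≈ 0.021390)
Function('F')(E, P) = Add(E, Mul(2, P)) (Function('F')(E, P) = Add(Add(E, P), P) = Add(E, Mul(2, P)))
t = Rational(-136183681, 187) (t = Add(Rational(4, 187), -728255) = Rational(-136183681, 187) ≈ -7.2826e+5)
Add(Function('F')(-248, -1962), Mul(-1, t)) = Add(Add(-248, Mul(2, -1962)), Mul(-1, Rational(-136183681, 187))) = Add(Add(-248, -3924), Rational(136183681, 187)) = Add(-4172, Rational(136183681, 187)) = Rational(135403517, 187)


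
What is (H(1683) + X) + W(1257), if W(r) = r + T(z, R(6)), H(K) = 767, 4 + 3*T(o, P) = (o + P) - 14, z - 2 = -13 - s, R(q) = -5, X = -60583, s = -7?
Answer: -58568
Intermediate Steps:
z = -4 (z = 2 + (-13 - 1*(-7)) = 2 + (-13 + 7) = 2 - 6 = -4)
T(o, P) = -6 + P/3 + o/3 (T(o, P) = -4/3 + ((o + P) - 14)/3 = -4/3 + ((P + o) - 14)/3 = -4/3 + (-14 + P + o)/3 = -4/3 + (-14/3 + P/3 + o/3) = -6 + P/3 + o/3)
W(r) = -9 + r (W(r) = r + (-6 + (⅓)*(-5) + (⅓)*(-4)) = r + (-6 - 5/3 - 4/3) = r - 9 = -9 + r)
(H(1683) + X) + W(1257) = (767 - 60583) + (-9 + 1257) = -59816 + 1248 = -58568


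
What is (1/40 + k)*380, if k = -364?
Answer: -276621/2 ≈ -1.3831e+5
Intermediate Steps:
(1/40 + k)*380 = (1/40 - 364)*380 = -14559/40*380 = -276621/2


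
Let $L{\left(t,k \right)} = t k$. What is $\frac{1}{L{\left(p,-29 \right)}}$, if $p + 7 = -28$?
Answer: $\frac{1}{1015} \approx 0.00098522$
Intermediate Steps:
$p = -35$ ($p = -7 - 28 = -35$)
$L{\left(t,k \right)} = k t$
$\frac{1}{L{\left(p,-29 \right)}} = \frac{1}{\left(-29\right) \left(-35\right)} = \frac{1}{1015}$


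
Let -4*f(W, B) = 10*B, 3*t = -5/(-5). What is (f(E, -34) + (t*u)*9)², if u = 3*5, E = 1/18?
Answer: 16900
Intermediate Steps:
E = 1/18 ≈ 0.055556
t = ⅓ (t = (-5/(-5))/3 = (-5*(-⅕))/3 = (⅓)*1 = ⅓ ≈ 0.33333)
u = 15
f(W, B) = -5*B/2
(f(E, -34) + (t*u)*9)² = (-5/2*(-34) + ((⅓)*15)*9)² = (85 + 5*9)² = (85 + 45)² = 130² = 16900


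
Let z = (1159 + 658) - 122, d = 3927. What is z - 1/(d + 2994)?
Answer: 11731094/6921 ≈ 1695.0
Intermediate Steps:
z = 1695 (z = 1817 - 122 = 1695)
z - 1/(d + 2994) = 1695 - 1/(3927 + 2994) = 1695 - 1/6921 = 11731094/6921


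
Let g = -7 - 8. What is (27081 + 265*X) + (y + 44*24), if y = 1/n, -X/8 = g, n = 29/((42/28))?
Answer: 3476349/58 ≈ 59937.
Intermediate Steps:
n = 58/3 (n = 29/((42*(1/28))) = 29/(3/2) = 29*(2/3) = 58/3 ≈ 19.333)
g = -15
X = 120 (X = -8*(-15) = 120)
y = 3/58 (y = 1/(58/3) = 3/58 ≈ 0.051724)
(27081 + 265*X) + (y + 44*24) = (27081 + 265*120) + (3/58 + 44*24) = (27081 + 31800) + (3/58 + 1056) = 58881 + 61251/58 = 3476349/58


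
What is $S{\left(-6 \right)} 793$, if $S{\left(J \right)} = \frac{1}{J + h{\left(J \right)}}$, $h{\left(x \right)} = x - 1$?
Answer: $-61$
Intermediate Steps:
$h{\left(x \right)} = -1 + x$
$S{\left(J \right)} = \frac{1}{-1 + 2 J}$ ($S{\left(J \right)} = \frac{1}{J + \left(-1 + J\right)} = \frac{1}{-1 + 2 J}$)
$S{\left(-6 \right)} 793 = \frac{1}{-1 + 2 \left(-6\right)} 793 = \frac{1}{-1 - 12} \cdot 793 = \frac{1}{-13} \cdot 793 = \left(- \frac{1}{13}\right) 793 = -61$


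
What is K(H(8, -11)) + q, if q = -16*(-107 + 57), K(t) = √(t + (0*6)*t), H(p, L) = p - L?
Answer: 800 + √19 ≈ 804.36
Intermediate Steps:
K(t) = √t (K(t) = √(t + 0*t) = √(t + 0) = √t)
q = 800 (q = -16*(-50) = 800)
K(H(8, -11)) + q = √(8 - 1*(-11)) + 800 = √(8 + 11) + 800 = √19 + 800 = 800 + √19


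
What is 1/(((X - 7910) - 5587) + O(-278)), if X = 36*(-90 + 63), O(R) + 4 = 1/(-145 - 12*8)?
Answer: -241/3487994 ≈ -6.9094e-5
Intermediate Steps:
O(R) = -965/241 (O(R) = -4 + 1/(-145 - 12*8) = -4 + 1/(-145 - 96) = -4 + 1/(-241) = -4 - 1/241 = -965/241)
X = -972 (X = 36*(-27) = -972)
1/(((X - 7910) - 5587) + O(-278)) = 1/(((-972 - 7910) - 5587) - 965/241) = 1/((-8882 - 5587) - 965/241) = 1/(-14469 - 965/241) = 1/(-3487994/241) = -241/3487994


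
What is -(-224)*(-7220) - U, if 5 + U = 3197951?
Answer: -4815226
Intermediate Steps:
U = 3197946 (U = -5 + 3197951 = 3197946)
-(-224)*(-7220) - U = -(-224)*(-7220) - 1*3197946 = -1*1617280 - 3197946 = -1617280 - 3197946 = -4815226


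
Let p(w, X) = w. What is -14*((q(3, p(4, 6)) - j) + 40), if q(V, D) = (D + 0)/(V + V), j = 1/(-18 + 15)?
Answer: -574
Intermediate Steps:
j = -⅓ (j = 1/(-3) = -⅓ ≈ -0.33333)
q(V, D) = D/(2*V) (q(V, D) = D/((2*V)) = D*(1/(2*V)) = D/(2*V))
-14*((q(3, p(4, 6)) - j) + 40) = -14*(((½)*4/3 - 1*(-⅓)) + 40) = -14*(((½)*4*(⅓) + ⅓) + 40) = -14*((⅔ + ⅓) + 40) = -14*(1 + 40) = -14*41 = -574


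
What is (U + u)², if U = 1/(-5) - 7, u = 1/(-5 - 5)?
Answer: 5329/100 ≈ 53.290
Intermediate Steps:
u = -⅒ (u = 1/(-10) = -⅒ ≈ -0.10000)
U = -36/5 (U = -⅕ - 7 = -36/5 ≈ -7.2000)
(U + u)² = (-36/5 - ⅒)² = (-73/10)² = 5329/100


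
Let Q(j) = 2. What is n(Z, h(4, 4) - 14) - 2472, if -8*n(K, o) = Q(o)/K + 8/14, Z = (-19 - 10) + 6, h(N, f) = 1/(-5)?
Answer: -1592007/644 ≈ -2472.1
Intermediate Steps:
h(N, f) = -1/5
Z = -23 (Z = -29 + 6 = -23)
n(K, o) = -1/14 - 1/(4*K) (n(K, o) = -(2/K + 8/14)/8 = -(2/K + 8*(1/14))/8 = -(2/K + 4/7)/8 = -(4/7 + 2/K)/8 = -1/14 - 1/(4*K))
n(Z, h(4, 4) - 14) - 2472 = (1/28)*(-7 - 2*(-23))/(-23) - 2472 = (1/28)*(-1/23)*(-7 + 46) - 2472 = (1/28)*(-1/23)*39 - 2472 = -39/644 - 2472 = -1592007/644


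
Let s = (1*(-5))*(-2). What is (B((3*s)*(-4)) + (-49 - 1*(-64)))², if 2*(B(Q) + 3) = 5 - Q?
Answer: 22201/4 ≈ 5550.3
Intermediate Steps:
s = 10 (s = -5*(-2) = 10)
B(Q) = -½ - Q/2 (B(Q) = -3 + (5 - Q)/2 = -3 + (5/2 - Q/2) = -½ - Q/2)
(B((3*s)*(-4)) + (-49 - 1*(-64)))² = ((-½ - 3*10*(-4)/2) + (-49 - 1*(-64)))² = ((-½ - 15*(-4)) + (-49 + 64))² = ((-½ - ½*(-120)) + 15)² = ((-½ + 60) + 15)² = (119/2 + 15)² = (149/2)² = 22201/4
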